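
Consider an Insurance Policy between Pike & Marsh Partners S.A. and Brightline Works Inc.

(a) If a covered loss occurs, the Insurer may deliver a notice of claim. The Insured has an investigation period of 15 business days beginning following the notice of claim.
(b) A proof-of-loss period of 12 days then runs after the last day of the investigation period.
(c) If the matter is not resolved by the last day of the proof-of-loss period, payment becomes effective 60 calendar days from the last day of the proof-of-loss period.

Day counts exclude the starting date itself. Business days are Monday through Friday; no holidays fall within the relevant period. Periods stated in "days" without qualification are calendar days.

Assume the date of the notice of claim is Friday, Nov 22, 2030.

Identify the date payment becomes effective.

Feb 23, 2031

The last day of the investigation period: 15 business days after Friday, Nov 22, 2030, skipping weekends — Nov 25, Nov 26, Nov 27, Nov 28, …, Dec 11, Dec 12, Dec 13 — lands on Friday, Dec 13, 2030.
The last day of the proof-of-loss period: 12 calendar days after Dec 13, 2030 is Dec 25, 2030.
The date payment becomes effective: 60 calendar days after Dec 25, 2030 is Feb 23, 2031.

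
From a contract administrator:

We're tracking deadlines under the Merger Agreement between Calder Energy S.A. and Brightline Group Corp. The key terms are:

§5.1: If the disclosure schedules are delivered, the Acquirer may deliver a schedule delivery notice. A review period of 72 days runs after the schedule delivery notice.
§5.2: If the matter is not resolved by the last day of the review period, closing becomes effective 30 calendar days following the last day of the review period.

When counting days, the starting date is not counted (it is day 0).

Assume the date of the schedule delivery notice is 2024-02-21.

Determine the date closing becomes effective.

2024-06-02

Adding 72 calendar days to 2024-02-21 gives 2024-05-03, which is the last day of the review period.
The date closing becomes effective: 30 calendar days after 2024-05-03 is 2024-06-02.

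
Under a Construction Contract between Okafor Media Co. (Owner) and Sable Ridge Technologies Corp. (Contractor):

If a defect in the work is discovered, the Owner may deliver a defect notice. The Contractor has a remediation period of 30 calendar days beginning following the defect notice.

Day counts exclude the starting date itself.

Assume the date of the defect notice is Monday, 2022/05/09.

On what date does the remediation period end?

2022/06/08

The last day of the remediation period: 2022/05/09 + 30 days = 2022/06/08.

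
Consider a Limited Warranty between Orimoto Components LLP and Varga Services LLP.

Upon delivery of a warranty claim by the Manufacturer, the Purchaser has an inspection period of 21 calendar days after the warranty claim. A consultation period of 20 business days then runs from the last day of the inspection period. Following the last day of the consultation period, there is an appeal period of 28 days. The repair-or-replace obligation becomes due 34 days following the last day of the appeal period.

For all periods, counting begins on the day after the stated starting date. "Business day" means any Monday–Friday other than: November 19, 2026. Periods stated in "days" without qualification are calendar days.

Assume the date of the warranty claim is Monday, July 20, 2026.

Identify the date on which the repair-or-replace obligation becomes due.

Adding 21 calendar days to July 20, 2026 gives August 10, 2026, which is the last day of the inspection period.
The last day of the consultation period: counting 20 business days from Monday, August 10, 2026 (Aug 11, Aug 12, Aug 13, Aug 14, …, Sep 3, Sep 4, Sep 7, skipping weekends) reaches Monday, September 7, 2026.
The last day of the appeal period: September 7, 2026 + 28 days = October 5, 2026.
The date on which the repair-or-replace obligation becomes due: 34 calendar days after October 5, 2026 is November 8, 2026.

November 8, 2026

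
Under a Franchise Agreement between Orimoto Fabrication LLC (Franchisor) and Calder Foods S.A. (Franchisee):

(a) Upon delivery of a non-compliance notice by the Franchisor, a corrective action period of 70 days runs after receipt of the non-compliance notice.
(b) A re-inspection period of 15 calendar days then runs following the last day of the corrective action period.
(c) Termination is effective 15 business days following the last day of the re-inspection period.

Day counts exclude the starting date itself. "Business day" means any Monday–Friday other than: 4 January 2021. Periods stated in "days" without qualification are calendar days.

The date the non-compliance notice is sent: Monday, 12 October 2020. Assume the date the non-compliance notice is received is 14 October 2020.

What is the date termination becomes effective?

Adding 70 calendar days to 14 October 2020 gives 23 December 2020, which is the last day of the corrective action period.
Adding 15 calendar days to 23 December 2020 gives 7 January 2021, which is the last day of the re-inspection period.
The date termination becomes effective: counting 15 business days from Thursday, 7 January 2021 (Jan 8, Jan 11, Jan 12, Jan 13, …, Jan 26, Jan 27, Jan 28, skipping weekends) reaches Thursday, 28 January 2021.

28 January 2021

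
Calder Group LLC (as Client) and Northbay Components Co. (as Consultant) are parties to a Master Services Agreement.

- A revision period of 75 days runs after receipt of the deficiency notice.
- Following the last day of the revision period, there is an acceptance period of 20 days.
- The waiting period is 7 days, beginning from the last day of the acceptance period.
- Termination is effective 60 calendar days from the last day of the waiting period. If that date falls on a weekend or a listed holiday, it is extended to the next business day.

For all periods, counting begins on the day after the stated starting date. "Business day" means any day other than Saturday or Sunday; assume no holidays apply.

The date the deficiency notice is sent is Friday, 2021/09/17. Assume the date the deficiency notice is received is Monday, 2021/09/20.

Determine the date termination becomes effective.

2022/03/01

Adding 75 calendar days to 2021/09/20 gives 2021/12/04, which is the last day of the revision period.
The last day of the acceptance period: 2021/12/04 + 20 days = 2021/12/24.
Adding 7 calendar days to 2021/12/24 gives 2021/12/31, which is the last day of the waiting period.
The date termination becomes effective: 60 calendar days after 2021/12/31 is 2022/03/01. 2022/03/01 is a Tuesday, so no roll-forward applies.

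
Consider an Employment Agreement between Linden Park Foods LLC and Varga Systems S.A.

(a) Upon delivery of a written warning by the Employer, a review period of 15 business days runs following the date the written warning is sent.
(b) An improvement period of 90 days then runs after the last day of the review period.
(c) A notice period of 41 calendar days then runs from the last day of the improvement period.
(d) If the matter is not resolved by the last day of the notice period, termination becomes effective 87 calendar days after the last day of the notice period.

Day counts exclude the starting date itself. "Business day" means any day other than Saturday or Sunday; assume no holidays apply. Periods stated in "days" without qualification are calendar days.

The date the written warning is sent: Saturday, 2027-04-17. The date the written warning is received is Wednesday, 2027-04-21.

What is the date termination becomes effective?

The last day of the review period: counting 15 business days from Saturday, 2027-04-17 (Apr 19, Apr 20, Apr 21, Apr 22, …, May 5, May 6, May 7, skipping weekends) reaches Friday, 2027-05-07.
The last day of the improvement period: 2027-05-07 + 90 days = 2027-08-05.
Adding 41 calendar days to 2027-08-05 gives 2027-09-15, which is the last day of the notice period.
The date termination becomes effective: 87 calendar days after 2027-09-15 is 2027-12-11.

2027-12-11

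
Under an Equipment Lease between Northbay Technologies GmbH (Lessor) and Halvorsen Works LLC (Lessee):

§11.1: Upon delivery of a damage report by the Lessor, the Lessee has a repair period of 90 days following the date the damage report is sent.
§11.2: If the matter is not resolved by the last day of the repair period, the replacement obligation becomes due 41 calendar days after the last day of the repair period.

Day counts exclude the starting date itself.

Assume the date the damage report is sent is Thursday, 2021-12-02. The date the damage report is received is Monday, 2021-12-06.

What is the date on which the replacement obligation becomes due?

Adding 90 calendar days to 2021-12-02 gives 2022-03-02, which is the last day of the repair period.
The date on which the replacement obligation becomes due: 2022-03-02 + 41 days = 2022-04-12.

2022-04-12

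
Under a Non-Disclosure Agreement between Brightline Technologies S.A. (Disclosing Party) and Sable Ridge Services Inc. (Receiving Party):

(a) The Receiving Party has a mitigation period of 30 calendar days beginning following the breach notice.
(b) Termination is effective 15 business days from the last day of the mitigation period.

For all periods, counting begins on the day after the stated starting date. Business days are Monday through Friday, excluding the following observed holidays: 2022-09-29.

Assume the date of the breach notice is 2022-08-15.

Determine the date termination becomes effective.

2022-10-06

The last day of the mitigation period: 2022-08-15 + 30 days = 2022-09-14.
The date termination becomes effective: counting 15 business days from Wednesday, 2022-09-14 (Sep 15, Sep 16, Sep 19, Sep 20, …, Oct 4, Oct 5, Oct 6, skipping weekends and the listed holiday on Sep 29) reaches Thursday, 2022-10-06.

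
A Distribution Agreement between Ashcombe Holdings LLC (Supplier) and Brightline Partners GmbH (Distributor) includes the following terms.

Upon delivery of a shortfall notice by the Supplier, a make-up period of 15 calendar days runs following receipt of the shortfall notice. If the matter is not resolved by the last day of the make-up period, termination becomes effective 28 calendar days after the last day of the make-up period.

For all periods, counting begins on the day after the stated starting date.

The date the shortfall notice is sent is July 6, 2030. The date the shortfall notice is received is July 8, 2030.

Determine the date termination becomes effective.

August 20, 2030

The last day of the make-up period: July 8, 2030 + 15 days = July 23, 2030.
The date termination becomes effective: 28 calendar days after July 23, 2030 is August 20, 2030.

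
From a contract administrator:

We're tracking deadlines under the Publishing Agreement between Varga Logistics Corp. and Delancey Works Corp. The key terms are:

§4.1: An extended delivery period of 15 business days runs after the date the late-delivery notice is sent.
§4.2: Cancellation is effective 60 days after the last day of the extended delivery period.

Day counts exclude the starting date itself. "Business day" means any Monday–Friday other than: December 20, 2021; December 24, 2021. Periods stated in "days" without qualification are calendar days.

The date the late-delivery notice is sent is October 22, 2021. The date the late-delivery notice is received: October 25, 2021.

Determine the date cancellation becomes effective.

The last day of the extended delivery period: counting 15 business days from Friday, October 22, 2021 (Oct 25, Oct 26, Oct 27, Oct 28, …, Nov 10, Nov 11, Nov 12, skipping weekends) reaches Friday, November 12, 2021.
The date cancellation becomes effective: 60 calendar days after November 12, 2021 is January 11, 2022.

January 11, 2022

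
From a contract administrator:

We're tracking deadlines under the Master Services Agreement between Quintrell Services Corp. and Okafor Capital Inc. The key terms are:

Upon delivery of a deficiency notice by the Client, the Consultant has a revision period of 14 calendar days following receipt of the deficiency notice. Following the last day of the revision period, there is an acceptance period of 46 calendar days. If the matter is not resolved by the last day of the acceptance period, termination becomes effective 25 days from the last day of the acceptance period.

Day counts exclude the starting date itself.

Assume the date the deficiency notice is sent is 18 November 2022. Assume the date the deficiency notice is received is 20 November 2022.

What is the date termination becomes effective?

The last day of the revision period: 20 November 2022 + 14 days = 4 December 2022.
The last day of the acceptance period: 4 December 2022 + 46 days = 19 January 2023.
The date termination becomes effective: 25 calendar days after 19 January 2023 is 13 February 2023.

13 February 2023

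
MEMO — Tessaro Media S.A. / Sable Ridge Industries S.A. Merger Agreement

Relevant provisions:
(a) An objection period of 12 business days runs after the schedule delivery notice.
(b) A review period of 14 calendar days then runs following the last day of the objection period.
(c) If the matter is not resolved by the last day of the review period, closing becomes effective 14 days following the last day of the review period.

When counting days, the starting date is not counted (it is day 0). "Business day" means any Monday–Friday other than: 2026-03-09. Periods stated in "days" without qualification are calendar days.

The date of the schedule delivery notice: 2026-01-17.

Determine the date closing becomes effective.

The last day of the objection period: counting 12 business days from Saturday, 2026-01-17 (Jan 19, Jan 20, Jan 21, Jan 22, …, Jan 30, Feb 2, Feb 3, skipping weekends) reaches Tuesday, 2026-02-03.
The last day of the review period: 2026-02-03 + 14 days = 2026-02-17.
The date closing becomes effective: 14 calendar days after 2026-02-17 is 2026-03-03.

2026-03-03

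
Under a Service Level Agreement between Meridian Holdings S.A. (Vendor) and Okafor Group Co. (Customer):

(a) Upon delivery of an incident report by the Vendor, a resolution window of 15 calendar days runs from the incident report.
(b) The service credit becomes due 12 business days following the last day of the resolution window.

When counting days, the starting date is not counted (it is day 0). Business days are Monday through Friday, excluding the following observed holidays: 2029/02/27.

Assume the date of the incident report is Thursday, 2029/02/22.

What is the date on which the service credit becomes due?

2029/03/27

The last day of the resolution window: 2029/02/22 + 15 days = 2029/03/09.
From Friday, 2029/03/09, 12 business days (Mar 12, Mar 13, Mar 14, Mar 15, …, Mar 23, Mar 26, Mar 27, skipping weekends) brings us to Tuesday, 2029/03/27, which is the date on which the service credit becomes due.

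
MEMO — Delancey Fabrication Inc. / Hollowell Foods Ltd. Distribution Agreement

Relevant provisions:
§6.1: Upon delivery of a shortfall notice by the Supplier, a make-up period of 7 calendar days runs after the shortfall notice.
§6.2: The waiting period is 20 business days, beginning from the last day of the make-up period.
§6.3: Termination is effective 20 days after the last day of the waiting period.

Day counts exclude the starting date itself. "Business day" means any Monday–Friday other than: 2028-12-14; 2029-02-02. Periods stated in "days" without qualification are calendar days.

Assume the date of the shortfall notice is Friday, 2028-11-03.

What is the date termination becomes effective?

2028-12-28

The last day of the make-up period: 7 calendar days after 2028-11-03 is 2028-11-10.
The last day of the waiting period: 20 business days after Friday, 2028-11-10, skipping weekends — Nov 13, Nov 14, Nov 15, Nov 16, …, Dec 6, Dec 7, Dec 8 — lands on Friday, 2028-12-08.
The date termination becomes effective: 2028-12-08 + 20 days = 2028-12-28.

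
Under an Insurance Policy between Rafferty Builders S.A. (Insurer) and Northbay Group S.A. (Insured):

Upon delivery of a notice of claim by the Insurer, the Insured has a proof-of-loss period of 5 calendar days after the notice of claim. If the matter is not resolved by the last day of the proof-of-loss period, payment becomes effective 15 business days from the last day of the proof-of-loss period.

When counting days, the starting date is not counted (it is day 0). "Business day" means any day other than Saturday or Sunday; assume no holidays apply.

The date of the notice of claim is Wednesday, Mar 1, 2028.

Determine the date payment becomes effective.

The last day of the proof-of-loss period: Mar 1, 2028 + 5 days = Mar 6, 2028.
From Monday, Mar 6, 2028, 15 business days (Mar 7, Mar 8, Mar 9, Mar 10, …, Mar 23, Mar 24, Mar 27, skipping weekends) brings us to Monday, Mar 27, 2028, which is the date payment becomes effective.

Mar 27, 2028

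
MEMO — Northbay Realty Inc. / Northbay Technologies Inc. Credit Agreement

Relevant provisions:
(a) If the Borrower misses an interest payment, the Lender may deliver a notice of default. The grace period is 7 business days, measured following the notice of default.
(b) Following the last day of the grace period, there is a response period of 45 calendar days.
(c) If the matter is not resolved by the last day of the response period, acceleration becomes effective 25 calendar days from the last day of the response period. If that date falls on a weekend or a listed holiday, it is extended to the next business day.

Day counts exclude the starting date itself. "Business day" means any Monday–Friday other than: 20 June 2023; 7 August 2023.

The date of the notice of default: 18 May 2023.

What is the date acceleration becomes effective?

8 August 2023

From Thursday, 18 May 2023, 7 business days (May 19, May 22, May 23, May 24, May 25, May 26, May 29, skipping weekends) brings us to Monday, 29 May 2023, which is the last day of the grace period.
The last day of the response period: 45 calendar days after 29 May 2023 is 13 July 2023.
The date acceleration becomes effective: 13 July 2023 + 25 days = 7 August 2023. That falls on Monday, a listed holiday, so it rolls to the next business day, Tuesday, 8 August 2023.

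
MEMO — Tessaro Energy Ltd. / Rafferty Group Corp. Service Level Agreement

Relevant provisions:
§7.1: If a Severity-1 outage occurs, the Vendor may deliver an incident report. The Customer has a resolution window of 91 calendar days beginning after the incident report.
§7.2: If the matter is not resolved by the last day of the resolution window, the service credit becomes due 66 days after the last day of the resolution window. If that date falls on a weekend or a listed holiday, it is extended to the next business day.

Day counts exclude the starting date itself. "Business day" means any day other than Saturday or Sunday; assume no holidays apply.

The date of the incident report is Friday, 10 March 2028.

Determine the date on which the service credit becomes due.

Adding 91 calendar days to 10 March 2028 gives 9 June 2028, which is the last day of the resolution window.
Adding 66 calendar days to 9 June 2028 gives 14 August 2028, which is the date on which the service credit becomes due. 14 August 2028 is a Monday, so no roll-forward applies.

14 August 2028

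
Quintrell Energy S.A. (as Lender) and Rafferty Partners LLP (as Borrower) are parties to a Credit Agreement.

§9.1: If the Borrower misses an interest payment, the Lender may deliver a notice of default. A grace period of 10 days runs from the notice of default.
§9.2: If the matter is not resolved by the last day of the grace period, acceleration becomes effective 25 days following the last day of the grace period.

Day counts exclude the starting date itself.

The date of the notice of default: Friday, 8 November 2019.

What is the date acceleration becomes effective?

13 December 2019

The last day of the grace period: 10 calendar days after 8 November 2019 is 18 November 2019.
The date acceleration becomes effective: 25 calendar days after 18 November 2019 is 13 December 2019.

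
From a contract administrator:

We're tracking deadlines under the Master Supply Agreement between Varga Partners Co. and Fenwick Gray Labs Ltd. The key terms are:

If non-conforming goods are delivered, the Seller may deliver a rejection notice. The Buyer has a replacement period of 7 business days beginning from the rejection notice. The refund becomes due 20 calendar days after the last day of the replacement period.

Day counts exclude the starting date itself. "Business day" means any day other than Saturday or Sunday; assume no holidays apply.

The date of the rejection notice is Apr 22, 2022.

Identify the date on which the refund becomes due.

May 23, 2022

From Friday, Apr 22, 2022, 7 business days (Apr 25, Apr 26, Apr 27, Apr 28, Apr 29, May 2, May 3, skipping weekends) brings us to Tuesday, May 3, 2022, which is the last day of the replacement period.
Adding 20 calendar days to May 3, 2022 gives May 23, 2022, which is the date on which the refund becomes due.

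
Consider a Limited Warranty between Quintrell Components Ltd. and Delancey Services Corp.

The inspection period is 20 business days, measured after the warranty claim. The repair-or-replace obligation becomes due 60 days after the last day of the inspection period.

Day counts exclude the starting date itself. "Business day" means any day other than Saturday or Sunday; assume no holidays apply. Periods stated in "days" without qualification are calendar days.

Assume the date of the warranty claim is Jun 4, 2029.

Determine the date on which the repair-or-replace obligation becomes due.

Aug 31, 2029

The last day of the inspection period: counting 20 business days from Monday, Jun 4, 2029 (Jun 5, Jun 6, Jun 7, Jun 8, …, Jun 28, Jun 29, Jul 2, skipping weekends) reaches Monday, Jul 2, 2029.
The date on which the repair-or-replace obligation becomes due: 60 calendar days after Jul 2, 2029 is Aug 31, 2029.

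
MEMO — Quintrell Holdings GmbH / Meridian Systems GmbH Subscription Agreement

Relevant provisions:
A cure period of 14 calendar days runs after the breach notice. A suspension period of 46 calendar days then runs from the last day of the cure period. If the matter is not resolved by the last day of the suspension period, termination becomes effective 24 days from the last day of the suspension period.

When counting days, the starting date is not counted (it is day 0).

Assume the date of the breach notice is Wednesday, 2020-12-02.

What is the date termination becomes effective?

2021-02-24

Adding 14 calendar days to 2020-12-02 gives 2020-12-16, which is the last day of the cure period.
The last day of the suspension period: 46 calendar days after 2020-12-16 is 2021-01-31.
The date termination becomes effective: 24 calendar days after 2021-01-31 is 2021-02-24.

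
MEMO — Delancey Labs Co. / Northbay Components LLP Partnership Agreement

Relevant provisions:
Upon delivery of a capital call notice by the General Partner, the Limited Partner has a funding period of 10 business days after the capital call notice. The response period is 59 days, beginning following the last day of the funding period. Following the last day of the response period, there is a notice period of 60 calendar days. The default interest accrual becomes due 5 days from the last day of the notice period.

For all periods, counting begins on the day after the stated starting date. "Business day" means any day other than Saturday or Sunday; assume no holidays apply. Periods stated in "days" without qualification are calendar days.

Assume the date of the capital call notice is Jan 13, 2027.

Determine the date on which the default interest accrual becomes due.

May 31, 2027

From Wednesday, Jan 13, 2027, 10 business days (Jan 14, Jan 15, Jan 18, Jan 19, Jan 20, Jan 21, Jan 22, Jan 25, Jan 26, Jan 27, skipping weekends) brings us to Wednesday, Jan 27, 2027, which is the last day of the funding period.
The last day of the response period: 59 calendar days after Jan 27, 2027 is Mar 27, 2027.
Adding 60 calendar days to Mar 27, 2027 gives May 26, 2027, which is the last day of the notice period.
The date on which the default interest accrual becomes due: 5 calendar days after May 26, 2027 is May 31, 2027.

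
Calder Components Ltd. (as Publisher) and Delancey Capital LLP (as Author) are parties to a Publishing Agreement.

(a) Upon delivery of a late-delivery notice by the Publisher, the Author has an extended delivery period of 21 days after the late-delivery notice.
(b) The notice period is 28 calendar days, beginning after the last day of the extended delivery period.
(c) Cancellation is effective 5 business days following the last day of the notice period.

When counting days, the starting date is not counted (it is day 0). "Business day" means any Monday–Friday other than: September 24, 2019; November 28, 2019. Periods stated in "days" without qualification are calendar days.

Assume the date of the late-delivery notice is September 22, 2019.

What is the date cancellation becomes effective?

The last day of the extended delivery period: 21 calendar days after September 22, 2019 is October 13, 2019.
The last day of the notice period: October 13, 2019 + 28 days = November 10, 2019.
From Sunday, November 10, 2019, 5 business days (Nov 11, Nov 12, Nov 13, Nov 14, Nov 15, skipping weekends) brings us to Friday, November 15, 2019, which is the date cancellation becomes effective.

November 15, 2019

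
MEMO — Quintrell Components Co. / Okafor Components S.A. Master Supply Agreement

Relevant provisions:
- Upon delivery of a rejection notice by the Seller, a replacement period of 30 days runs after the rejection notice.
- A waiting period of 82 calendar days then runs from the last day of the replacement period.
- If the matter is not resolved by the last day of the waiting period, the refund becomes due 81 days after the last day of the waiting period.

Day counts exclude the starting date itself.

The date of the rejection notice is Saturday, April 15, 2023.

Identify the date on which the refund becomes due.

The last day of the replacement period: 30 calendar days after April 15, 2023 is May 15, 2023.
The last day of the waiting period: May 15, 2023 + 82 days = August 5, 2023.
Adding 81 calendar days to August 5, 2023 gives October 25, 2023, which is the date on which the refund becomes due.

October 25, 2023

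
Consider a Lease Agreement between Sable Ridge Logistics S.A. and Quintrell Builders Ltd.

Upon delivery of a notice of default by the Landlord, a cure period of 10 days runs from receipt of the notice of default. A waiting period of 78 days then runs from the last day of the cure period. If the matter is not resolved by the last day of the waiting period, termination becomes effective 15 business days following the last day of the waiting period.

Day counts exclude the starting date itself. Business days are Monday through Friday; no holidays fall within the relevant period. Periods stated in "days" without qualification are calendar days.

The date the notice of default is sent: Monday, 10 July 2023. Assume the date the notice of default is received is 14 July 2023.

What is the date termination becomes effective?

The last day of the cure period: 14 July 2023 + 10 days = 24 July 2023.
The last day of the waiting period: 24 July 2023 + 78 days = 10 October 2023.
From Tuesday, 10 October 2023, 15 business days (Oct 11, Oct 12, Oct 13, Oct 16, …, Oct 27, Oct 30, Oct 31, skipping weekends) brings us to Tuesday, 31 October 2023, which is the date termination becomes effective.

31 October 2023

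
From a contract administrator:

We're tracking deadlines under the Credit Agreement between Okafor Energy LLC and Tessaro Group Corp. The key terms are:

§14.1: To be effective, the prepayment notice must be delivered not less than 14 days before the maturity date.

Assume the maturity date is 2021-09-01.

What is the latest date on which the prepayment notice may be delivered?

2021-09-01 minus 14 days is 2021-08-18.

2021-08-18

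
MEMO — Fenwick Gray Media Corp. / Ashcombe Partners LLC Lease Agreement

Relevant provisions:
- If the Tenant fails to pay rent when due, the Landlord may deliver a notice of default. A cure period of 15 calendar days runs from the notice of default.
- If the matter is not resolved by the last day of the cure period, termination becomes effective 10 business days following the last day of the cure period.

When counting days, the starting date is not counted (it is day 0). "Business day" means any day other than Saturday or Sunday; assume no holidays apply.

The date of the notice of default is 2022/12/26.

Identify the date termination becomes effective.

The last day of the cure period: 15 calendar days after 2022/12/26 is 2023/01/10.
The date termination becomes effective: counting 10 business days from Tuesday, 2023/01/10 (Jan 11, Jan 12, Jan 13, Jan 16, Jan 17, Jan 18, Jan 19, Jan 20, Jan 23, Jan 24, skipping weekends) reaches Tuesday, 2023/01/24.

2023/01/24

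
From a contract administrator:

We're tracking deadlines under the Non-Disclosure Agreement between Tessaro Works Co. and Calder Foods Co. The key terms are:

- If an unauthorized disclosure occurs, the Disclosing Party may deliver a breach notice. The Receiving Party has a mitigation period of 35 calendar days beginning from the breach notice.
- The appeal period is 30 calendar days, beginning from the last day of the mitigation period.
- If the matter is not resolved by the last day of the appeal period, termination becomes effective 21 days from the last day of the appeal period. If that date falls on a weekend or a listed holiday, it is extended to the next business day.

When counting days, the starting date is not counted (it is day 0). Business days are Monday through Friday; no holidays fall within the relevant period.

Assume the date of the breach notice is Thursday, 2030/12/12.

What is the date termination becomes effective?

2031/03/10

Adding 35 calendar days to 2030/12/12 gives 2031/01/16, which is the last day of the mitigation period.
The last day of the appeal period: 30 calendar days after 2031/01/16 is 2031/02/15.
The date termination becomes effective: 2031/02/15 + 21 days = 2031/03/08. That falls on a Saturday, so it rolls to the next business day, Monday, 2031/03/10.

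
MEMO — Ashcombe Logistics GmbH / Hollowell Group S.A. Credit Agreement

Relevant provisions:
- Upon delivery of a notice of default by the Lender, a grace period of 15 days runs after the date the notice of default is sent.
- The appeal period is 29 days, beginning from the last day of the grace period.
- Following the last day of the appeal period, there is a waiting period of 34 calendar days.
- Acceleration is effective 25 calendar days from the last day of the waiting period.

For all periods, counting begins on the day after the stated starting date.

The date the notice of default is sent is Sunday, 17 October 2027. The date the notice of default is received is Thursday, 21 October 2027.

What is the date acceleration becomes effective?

The last day of the grace period: 17 October 2027 + 15 days = 1 November 2027.
The last day of the appeal period: 29 calendar days after 1 November 2027 is 30 November 2027.
The last day of the waiting period: 34 calendar days after 30 November 2027 is 3 January 2028.
The date acceleration becomes effective: 3 January 2028 + 25 days = 28 January 2028.

28 January 2028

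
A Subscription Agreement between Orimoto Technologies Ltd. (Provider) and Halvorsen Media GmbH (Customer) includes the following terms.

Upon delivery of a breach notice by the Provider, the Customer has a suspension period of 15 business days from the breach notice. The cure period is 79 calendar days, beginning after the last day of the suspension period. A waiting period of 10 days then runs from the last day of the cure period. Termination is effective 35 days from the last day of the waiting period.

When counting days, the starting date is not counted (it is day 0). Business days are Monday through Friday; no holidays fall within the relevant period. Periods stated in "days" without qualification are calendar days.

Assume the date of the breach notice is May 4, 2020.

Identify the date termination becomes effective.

The last day of the suspension period: counting 15 business days from Monday, May 4, 2020 (May 5, May 6, May 7, May 8, …, May 21, May 22, May 25, skipping weekends) reaches Monday, May 25, 2020.
The last day of the cure period: 79 calendar days after May 25, 2020 is Aug 12, 2020.
The last day of the waiting period: 10 calendar days after Aug 12, 2020 is Aug 22, 2020.
Adding 35 calendar days to Aug 22, 2020 gives Sep 26, 2020, which is the date termination becomes effective.

Sep 26, 2020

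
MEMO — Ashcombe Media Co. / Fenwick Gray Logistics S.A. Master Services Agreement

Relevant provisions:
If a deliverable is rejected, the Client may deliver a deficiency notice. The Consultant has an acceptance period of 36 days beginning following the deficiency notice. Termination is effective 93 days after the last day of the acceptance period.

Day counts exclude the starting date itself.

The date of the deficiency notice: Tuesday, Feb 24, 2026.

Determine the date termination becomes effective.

The last day of the acceptance period: 36 calendar days after Feb 24, 2026 is Apr 1, 2026.
The date termination becomes effective: 93 calendar days after Apr 1, 2026 is Jul 3, 2026.

Jul 3, 2026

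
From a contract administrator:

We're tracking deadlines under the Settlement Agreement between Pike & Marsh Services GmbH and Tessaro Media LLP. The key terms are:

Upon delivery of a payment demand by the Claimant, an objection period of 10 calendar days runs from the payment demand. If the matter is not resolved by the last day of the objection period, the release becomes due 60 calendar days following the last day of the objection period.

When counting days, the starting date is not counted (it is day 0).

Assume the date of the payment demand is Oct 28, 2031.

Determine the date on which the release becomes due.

Jan 6, 2032

Adding 10 calendar days to Oct 28, 2031 gives Nov 7, 2031, which is the last day of the objection period.
Adding 60 calendar days to Nov 7, 2031 gives Jan 6, 2032, which is the date on which the release becomes due.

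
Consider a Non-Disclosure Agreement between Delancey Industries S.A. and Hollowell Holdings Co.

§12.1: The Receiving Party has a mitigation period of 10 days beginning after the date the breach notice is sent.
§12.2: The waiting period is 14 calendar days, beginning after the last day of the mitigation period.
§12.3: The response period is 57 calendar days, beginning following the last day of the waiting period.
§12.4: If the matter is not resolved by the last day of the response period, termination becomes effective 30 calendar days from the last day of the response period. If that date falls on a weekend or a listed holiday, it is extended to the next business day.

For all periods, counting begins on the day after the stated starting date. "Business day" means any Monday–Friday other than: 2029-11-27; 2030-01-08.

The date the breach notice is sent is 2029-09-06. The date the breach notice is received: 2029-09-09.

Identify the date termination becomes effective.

Adding 10 calendar days to 2029-09-06 gives 2029-09-16, which is the last day of the mitigation period.
Adding 14 calendar days to 2029-09-16 gives 2029-09-30, which is the last day of the waiting period.
Adding 57 calendar days to 2029-09-30 gives 2029-11-26, which is the last day of the response period.
The date termination becomes effective: 30 calendar days after 2029-11-26 is 2029-12-26. 2029-12-26 is a Wednesday and is not a listed holiday, so no roll-forward applies.

2029-12-26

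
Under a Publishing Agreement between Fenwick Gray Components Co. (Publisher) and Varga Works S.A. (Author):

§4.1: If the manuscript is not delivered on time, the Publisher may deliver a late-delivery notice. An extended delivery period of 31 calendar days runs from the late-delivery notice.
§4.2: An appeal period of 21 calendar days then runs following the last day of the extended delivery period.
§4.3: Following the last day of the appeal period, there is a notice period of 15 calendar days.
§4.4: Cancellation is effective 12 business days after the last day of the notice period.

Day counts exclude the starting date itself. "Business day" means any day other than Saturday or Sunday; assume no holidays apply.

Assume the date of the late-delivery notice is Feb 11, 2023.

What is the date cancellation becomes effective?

May 5, 2023

The last day of the extended delivery period: 31 calendar days after Feb 11, 2023 is Mar 14, 2023.
The last day of the appeal period: Mar 14, 2023 + 21 days = Apr 4, 2023.
Adding 15 calendar days to Apr 4, 2023 gives Apr 19, 2023, which is the last day of the notice period.
The date cancellation becomes effective: counting 12 business days from Wednesday, Apr 19, 2023 (Apr 20, Apr 21, Apr 24, Apr 25, …, May 3, May 4, May 5, skipping weekends) reaches Friday, May 5, 2023.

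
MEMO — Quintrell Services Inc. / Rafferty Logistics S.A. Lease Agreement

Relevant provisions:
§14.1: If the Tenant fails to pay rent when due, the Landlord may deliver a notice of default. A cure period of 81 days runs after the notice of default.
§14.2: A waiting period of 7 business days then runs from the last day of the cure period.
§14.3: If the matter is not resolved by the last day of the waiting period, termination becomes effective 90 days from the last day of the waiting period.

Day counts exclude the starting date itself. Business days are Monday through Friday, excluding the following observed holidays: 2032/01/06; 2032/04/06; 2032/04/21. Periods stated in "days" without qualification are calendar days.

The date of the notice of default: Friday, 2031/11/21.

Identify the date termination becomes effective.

Adding 81 calendar days to 2031/11/21 gives 2032/02/10, which is the last day of the cure period.
From Tuesday, 2032/02/10, 7 business days (Feb 11, Feb 12, Feb 13, Feb 16, Feb 17, Feb 18, Feb 19, skipping weekends) brings us to Thursday, 2032/02/19, which is the last day of the waiting period.
The date termination becomes effective: 2032/02/19 + 90 days = 2032/05/19.

2032/05/19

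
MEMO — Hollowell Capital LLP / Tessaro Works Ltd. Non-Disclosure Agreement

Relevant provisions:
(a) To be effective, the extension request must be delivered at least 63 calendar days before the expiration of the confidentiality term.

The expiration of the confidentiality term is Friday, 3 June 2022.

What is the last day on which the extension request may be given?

3 June 2022 minus 63 days is 1 April 2022.

1 April 2022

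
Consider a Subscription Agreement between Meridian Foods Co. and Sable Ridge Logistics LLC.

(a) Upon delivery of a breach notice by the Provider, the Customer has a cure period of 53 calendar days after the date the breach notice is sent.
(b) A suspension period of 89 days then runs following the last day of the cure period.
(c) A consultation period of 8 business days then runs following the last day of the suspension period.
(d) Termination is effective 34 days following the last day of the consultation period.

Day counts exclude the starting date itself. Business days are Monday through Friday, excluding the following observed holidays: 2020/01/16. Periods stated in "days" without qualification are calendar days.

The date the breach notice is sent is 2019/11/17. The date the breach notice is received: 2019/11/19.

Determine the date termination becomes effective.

2020/05/21

The last day of the cure period: 53 calendar days after 2019/11/17 is 2020/01/09.
The last day of the suspension period: 89 calendar days after 2020/01/09 is 2020/04/07.
The last day of the consultation period: 8 business days after Tuesday, 2020/04/07, skipping weekends — Apr 8, Apr 9, Apr 10, Apr 13, Apr 14, Apr 15, Apr 16, Apr 17 — lands on Friday, 2020/04/17.
The date termination becomes effective: 34 calendar days after 2020/04/17 is 2020/05/21.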